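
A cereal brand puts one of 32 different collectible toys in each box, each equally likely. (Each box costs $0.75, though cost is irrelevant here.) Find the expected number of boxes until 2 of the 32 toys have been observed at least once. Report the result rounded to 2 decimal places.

With k distinct toys already seen, the next new one arrives after an expected 32/(32-k) boxes.
Sum over k = 0,...,1: E = 32/32 + 32/31 = 2.032.

2.03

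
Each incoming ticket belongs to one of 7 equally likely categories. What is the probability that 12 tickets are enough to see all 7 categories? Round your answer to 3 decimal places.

By inclusion–exclusion over which categories are missing,
P(all seen) = Σ_{j=0}^{7} (-1)^j C(7,j)((7-j)/7)^12
= 1.0000 - 1.1009 + 0.3704 - 0.0424 + 0.0013 - 0.0000 + 0.0000 - 0.0000
= 0.2285.

0.228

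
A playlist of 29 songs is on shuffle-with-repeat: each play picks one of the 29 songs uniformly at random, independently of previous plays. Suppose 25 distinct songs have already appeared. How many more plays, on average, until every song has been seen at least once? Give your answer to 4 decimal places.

From k distinct to k+1 distinct takes on average 29/(29-k) plays.
Sum over k = 25,...,28: E = 29/4 + 29/3 + 29/2 + 29/1 = 60.41667.

60.4167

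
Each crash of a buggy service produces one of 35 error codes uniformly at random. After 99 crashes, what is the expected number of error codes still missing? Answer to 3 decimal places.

1.985

For each error code, P(unseen after 99) = (34/35)^99 = 0.0567.
By linearity of expectation, E[unseen] = 35·(34/35)^99 = 1.9849.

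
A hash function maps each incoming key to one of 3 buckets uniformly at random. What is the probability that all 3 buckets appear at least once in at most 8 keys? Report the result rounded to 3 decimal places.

By inclusion–exclusion over which buckets are missing,
P(all seen) = Σ_{j=0}^{3} (-1)^j C(3,j)((3-j)/3)^8
= 1.0000 - 0.1171 + 0.0005 - 0.0000
= 0.8834.

0.883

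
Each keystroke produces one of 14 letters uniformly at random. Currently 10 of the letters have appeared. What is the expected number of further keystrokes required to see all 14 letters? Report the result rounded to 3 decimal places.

With k distinct letters already seen, the next new one takes an expected 14/(14-k) keystrokes.
Sum over k = 10,...,13: E = 14/4 + 14/3 + 14/2 + 14/1 = 29.1667.

29.167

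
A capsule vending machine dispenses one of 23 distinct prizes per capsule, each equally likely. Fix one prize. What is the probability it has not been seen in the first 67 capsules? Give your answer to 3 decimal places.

Each capsule misses the fixed prize with probability (23-1)/23 = 22/23, independently.
P(still missing after 67) = (22/23)^67 = 0.0509.

0.051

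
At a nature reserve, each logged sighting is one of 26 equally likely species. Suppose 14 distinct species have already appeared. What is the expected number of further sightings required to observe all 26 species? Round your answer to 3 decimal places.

From k distinct to k+1 distinct takes on average 26/(26-k) sightings.
Sum over k = 14,...,25: E = 26/12 + 26/11 + 26/10 + ... + 26/2 + 26/1 = 80.6835.

80.683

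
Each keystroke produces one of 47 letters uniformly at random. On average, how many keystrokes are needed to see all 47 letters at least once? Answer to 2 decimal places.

208.58

Split into phases: going from k distinct to k+1 distinct takes on average 47/(47-k) keystrokes.
E[T] = 47/47 + 47/46 + 47/45 + ... + 47/2 + 47/1 = 47·H_{47}.
H_{47} = 4.438, so E[T] = 208.584.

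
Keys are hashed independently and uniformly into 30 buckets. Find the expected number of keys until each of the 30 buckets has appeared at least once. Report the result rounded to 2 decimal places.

119.85

Split into phases: going from k distinct to k+1 distinct takes on average 30/(30-k) keys.
E[T] = 30/30 + 30/29 + 30/28 + ... + 30/2 + 30/1 = 30·H_{30}.
H_{30} = 3.995, so E[T] = 119.850.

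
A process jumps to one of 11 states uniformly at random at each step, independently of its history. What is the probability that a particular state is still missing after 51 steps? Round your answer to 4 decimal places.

Each step misses the fixed state with probability (11-1)/11 = 10/11, independently.
P(still missing after 51) = (10/11)^51 = 0.00774.

0.0077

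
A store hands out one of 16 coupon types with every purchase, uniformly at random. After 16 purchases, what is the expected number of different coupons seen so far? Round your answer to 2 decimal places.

For each coupon, P(seen in 16 purchases) = 1 - (15/16)^16 = 0.644.
By linearity of expectation, E[distinct seen] = 16·(1 - (15/16)^16) = 10.303.

10.30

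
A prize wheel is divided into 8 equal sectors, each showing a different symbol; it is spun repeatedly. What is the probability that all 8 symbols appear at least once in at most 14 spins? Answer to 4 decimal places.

0.1917

By inclusion–exclusion over which symbols are missing,
P(all seen) = Σ_{j=0}^{8} (-1)^j C(8,j)((8-j)/8)^14
= 1.00000 - 1.23368 + 0.49890 - 0.07772 + 0.00427 - 0.00006 + 0.00000 - 0.00000 + 0.00000
= 0.19172.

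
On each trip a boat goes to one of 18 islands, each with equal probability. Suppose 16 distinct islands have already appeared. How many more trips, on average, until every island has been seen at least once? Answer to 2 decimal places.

27.00

The wait to go from k to k+1 distinct islands is geometric with mean 18/(18-k).
Sum over k = 16,...,17: E = 18/2 + 18/1 = 27.000.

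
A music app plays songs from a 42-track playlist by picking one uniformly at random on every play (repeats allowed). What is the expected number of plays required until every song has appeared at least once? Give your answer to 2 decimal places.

181.72

Split into phases: going from k distinct to k+1 distinct takes on average 42/(42-k) plays.
E[T] = 42/42 + 42/41 + 42/40 + ... + 42/2 + 42/1 = 42·H_{42}.
H_{42} = 4.327, so E[T] = 181.723.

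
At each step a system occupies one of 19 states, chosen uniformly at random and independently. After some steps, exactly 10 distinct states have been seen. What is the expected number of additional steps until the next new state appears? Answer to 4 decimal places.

The number of steps until the next new state is geometric with success probability 9/19, so its mean is 19/9.
E = 19/9 = 2.11111.

2.1111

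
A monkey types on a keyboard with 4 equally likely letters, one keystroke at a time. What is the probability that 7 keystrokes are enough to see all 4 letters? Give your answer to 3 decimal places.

0.513

Let A_i be the event that letter i is missing after 7 keystrokes. By inclusion–exclusion on the A_i,
P(all seen) = Σ_{j=0}^{4} (-1)^j C(4,j)((4-j)/4)^7
= 1.0000 - 0.5339 + 0.0469 - 0.0002 + 0.0000
= 0.5127.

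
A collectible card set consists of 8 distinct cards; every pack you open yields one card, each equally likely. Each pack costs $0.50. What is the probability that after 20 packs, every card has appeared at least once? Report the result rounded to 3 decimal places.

0.531

Let A_i be the event that card i is missing after 20 packs. By inclusion–exclusion on the A_i,
P(all seen) = Σ_{j=0}^{8} (-1)^j C(8,j)((8-j)/8)^20
= 1.0000 - 0.5537 + 0.0888 - 0.0046 + 0.0001 - 0.0000 + 0.0000 - 0.0000 + 0.0000
= 0.5306.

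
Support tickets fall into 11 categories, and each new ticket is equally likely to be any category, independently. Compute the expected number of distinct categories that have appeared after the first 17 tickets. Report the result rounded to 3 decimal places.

8.824

For each category, P(seen in 17 tickets) = 1 - (10/11)^17 = 0.8022.
By linearity of expectation, E[distinct seen] = 11·(1 - (10/11)^17) = 8.8237.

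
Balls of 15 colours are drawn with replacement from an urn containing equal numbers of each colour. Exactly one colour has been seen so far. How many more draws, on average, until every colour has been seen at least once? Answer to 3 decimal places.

From k distinct to k+1 distinct takes on average 15/(15-k) draws.
Sum over k = 1,...,14: E = 15/14 + 15/13 + 15/12 + ... + 15/2 + 15/1 = 48.7734.

48.773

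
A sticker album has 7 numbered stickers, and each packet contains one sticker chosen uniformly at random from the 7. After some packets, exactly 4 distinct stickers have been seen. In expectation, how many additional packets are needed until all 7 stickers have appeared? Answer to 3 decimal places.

12.833

From k distinct to k+1 distinct takes on average 7/(7-k) packets.
Sum over k = 4,...,6: E = 7/3 + 7/2 + 7/1 = 12.8333.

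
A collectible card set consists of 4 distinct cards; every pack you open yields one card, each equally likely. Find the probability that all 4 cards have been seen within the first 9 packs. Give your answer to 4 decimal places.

By inclusion–exclusion over which cards are missing,
P(all seen) = Σ_{j=0}^{4} (-1)^j C(4,j)((4-j)/4)^9
= 1.00000 - 0.30034 + 0.01172 - 0.00002 + 0.00000
= 0.71136.

0.7114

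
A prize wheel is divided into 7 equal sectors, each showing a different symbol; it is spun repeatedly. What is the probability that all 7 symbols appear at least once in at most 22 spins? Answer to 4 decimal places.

By inclusion–exclusion over which symbols are missing,
P(all seen) = Σ_{j=0}^{7} (-1)^j C(7,j)((7-j)/7)^22
= 1.00000 - 0.23565 + 0.01281 - 0.00016 + 0.00000 - 0.00000 + 0.00000 - 0.00000
= 0.77700.

0.7770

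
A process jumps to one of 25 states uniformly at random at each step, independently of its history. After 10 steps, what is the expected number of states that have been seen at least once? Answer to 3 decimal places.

8.379

For each state, P(seen in 10 steps) = 1 - (24/25)^10 = 0.3352.
By linearity of expectation, E[distinct seen] = 25·(1 - (24/25)^10) = 8.3792.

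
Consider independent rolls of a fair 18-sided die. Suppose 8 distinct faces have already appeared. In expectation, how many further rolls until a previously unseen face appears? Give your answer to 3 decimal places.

1.800

The number of rolls until the next new face is geometric with success probability 10/18, so its mean is 18/10.
E = 18/10 = 1.8000.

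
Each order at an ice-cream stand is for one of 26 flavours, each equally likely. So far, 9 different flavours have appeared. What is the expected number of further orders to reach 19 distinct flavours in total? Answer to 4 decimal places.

With k distinct flavours already seen, the next new one takes an expected 26/(26-k) orders.
Sum over k = 9,...,18: E = 26/17 + 26/16 + 26/15 + ... + 26/9 + 26/8 = 22.01408.

22.0141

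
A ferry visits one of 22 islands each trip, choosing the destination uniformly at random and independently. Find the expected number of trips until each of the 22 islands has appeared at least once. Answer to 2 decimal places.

81.20

The wait to go from k to k+1 distinct islands is geometric with mean 22/(22-k).
E[T] = 22/22 + 22/21 + 22/20 + ... + 22/2 + 22/1 = 22·H_{22}.
H_{22} = 3.691, so E[T] = 81.198.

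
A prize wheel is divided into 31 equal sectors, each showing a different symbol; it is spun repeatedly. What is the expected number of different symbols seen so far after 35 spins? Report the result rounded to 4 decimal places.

21.1611

For each symbol, P(seen in 35 spins) = 1 - (30/31)^35 = 0.68262.
By linearity of expectation, E[distinct seen] = 31·(1 - (30/31)^35) = 21.16111.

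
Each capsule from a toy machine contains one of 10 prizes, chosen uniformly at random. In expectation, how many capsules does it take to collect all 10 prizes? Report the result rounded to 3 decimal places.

29.290

The wait to go from k to k+1 distinct prizes is geometric with mean 10/(10-k).
E[T] = 10/10 + 10/9 + 10/8 + ... + 10/2 + 10/1 = 10·H_{10}.
H_{10} = 2.9290, so E[T] = 29.2897.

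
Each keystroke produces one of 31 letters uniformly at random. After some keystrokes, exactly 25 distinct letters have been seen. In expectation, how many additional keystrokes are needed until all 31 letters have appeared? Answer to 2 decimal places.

75.95

With k distinct letters already seen, the next new one takes an expected 31/(31-k) keystrokes.
Sum over k = 25,...,30: E = 31/6 + 31/5 + 31/4 + 31/3 + 31/2 + 31/1 = 75.950.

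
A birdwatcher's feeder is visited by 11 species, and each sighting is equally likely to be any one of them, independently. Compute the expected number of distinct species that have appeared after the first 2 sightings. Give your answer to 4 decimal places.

For each species, P(seen in 2 sightings) = 1 - (10/11)^2 = 0.17355.
By linearity of expectation, E[distinct seen] = 11·(1 - (10/11)^2) = 1.90909.

1.9091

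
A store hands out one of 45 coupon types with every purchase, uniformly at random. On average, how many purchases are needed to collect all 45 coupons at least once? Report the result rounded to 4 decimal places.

197.7727

After k distinct coupons have appeared, the next purchase gives a new one with probability (45-k)/45, so the expected wait for the (k+1)-th is 45/(45-k).
E[T] = 45/45 + 45/44 + 45/43 + ... + 45/2 + 45/1 = 45·H_{45}.
H_{45} = 4.39495, so E[T] = 197.77267.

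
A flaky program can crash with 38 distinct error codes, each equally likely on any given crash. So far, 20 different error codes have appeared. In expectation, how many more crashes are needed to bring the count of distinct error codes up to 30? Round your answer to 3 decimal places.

The wait to go from k to k+1 distinct error codes is geometric with mean 38/(38-k).
Sum over k = 20,...,29: E = 38/18 + 38/17 + 38/16 + ... + 38/10 + 38/9 = 29.5355.

29.536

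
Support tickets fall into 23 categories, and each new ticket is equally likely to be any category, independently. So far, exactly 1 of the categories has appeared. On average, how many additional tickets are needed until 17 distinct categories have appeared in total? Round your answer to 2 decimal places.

28.54

With k distinct categories already seen, the next new one takes an expected 23/(23-k) tickets.
Sum over k = 1,...,16: E = 23/22 + 23/21 + 23/20 + ... + 23/8 + 23/7 = 28.539.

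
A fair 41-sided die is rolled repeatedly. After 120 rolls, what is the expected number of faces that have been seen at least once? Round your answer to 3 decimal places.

38.882

For each face, P(seen in 120 rolls) = 1 - (40/41)^120 = 0.9483.
By linearity of expectation, E[distinct seen] = 41·(1 - (40/41)^120) = 38.8820.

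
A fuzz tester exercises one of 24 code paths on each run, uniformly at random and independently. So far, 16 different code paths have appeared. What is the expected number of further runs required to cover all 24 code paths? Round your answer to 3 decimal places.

From k distinct to k+1 distinct takes on average 24/(24-k) runs.
Sum over k = 16,...,23: E = 24/8 + 24/7 + 24/6 + ... + 24/2 + 24/1 = 65.2286.

65.229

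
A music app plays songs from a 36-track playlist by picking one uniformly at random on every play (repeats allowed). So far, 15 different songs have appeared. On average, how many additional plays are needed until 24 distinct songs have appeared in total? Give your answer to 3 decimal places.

With k distinct songs already seen, the next new one takes an expected 36/(36-k) plays.
Sum over k = 15,...,23: E = 36/21 + 36/20 + 36/19 + ... + 36/14 + 36/13 = 19.5173.

19.517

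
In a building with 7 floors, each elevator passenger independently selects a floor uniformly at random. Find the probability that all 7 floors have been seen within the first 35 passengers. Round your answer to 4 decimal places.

Let A_i be the event that floor i is missing after 35 passengers. By inclusion–exclusion on the A_i,
P(all seen) = Σ_{j=0}^{7} (-1)^j C(7,j)((7-j)/7)^35
= 1.00000 - 0.03177 + 0.00016 - 0.00000 + 0.00000 - 0.00000 + 0.00000 - 0.00000
= 0.96840.

0.9684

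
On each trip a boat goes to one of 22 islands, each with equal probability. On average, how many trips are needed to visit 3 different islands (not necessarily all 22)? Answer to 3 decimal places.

With k distinct islands already seen, the next new one arrives after an expected 22/(22-k) trips.
Sum over k = 0,...,2: E = 22/22 + 22/21 + 22/20 = 3.1476.

3.148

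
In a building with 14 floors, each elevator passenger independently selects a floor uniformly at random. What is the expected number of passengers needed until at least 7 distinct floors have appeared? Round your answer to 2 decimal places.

9.22

Going from k to k+1 distinct takes a geometric number of passengers with mean 14/(14-k).
Sum over k = 0,...,6: E = 14/14 + 14/13 + 14/12 + ... + 14/9 + 14/8 = 9.222.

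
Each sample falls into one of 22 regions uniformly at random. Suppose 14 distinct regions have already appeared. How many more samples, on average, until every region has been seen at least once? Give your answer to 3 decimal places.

59.793

The wait to go from k to k+1 distinct regions is geometric with mean 22/(22-k).
Sum over k = 14,...,21: E = 22/8 + 22/7 + 22/6 + ... + 22/2 + 22/1 = 59.7929.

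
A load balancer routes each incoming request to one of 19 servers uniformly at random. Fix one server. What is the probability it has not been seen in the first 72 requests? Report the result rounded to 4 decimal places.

Each request misses the fixed server with probability (19-1)/19 = 18/19, independently.
P(still missing after 72) = (18/19)^72 = 0.02039.

0.0204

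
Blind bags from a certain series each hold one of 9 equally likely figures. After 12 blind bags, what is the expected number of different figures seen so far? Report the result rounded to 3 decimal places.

For each figure, P(seen in 12 blind bags) = 1 - (8/9)^12 = 0.7567.
By linearity of expectation, E[distinct seen] = 9·(1 - (8/9)^12) = 6.8102.

6.810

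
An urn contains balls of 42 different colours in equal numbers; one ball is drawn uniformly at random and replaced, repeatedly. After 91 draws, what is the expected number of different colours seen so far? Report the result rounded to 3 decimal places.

37.313

For each colour, P(seen in 91 draws) = 1 - (41/42)^91 = 0.8884.
By linearity of expectation, E[distinct seen] = 42·(1 - (41/42)^91) = 37.3130.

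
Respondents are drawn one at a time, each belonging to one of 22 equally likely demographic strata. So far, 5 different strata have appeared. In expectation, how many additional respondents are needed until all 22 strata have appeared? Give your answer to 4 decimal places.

75.6702

The wait to go from k to k+1 distinct strata is geometric with mean 22/(22-k).
Sum over k = 5,...,21: E = 22/17 + 22/16 + 22/15 + ... + 22/2 + 22/1 = 75.67016.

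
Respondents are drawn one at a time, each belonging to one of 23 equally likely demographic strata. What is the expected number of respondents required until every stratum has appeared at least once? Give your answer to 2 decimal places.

After k distinct strata have appeared, the next respondent gives a new one with probability (23-k)/23, so the expected wait for the (k+1)-th is 23/(23-k).
E[T] = 23/23 + 23/22 + 23/21 + ... + 23/2 + 23/1 = 23·H_{23}.
H_{23} = 3.734, so E[T] = 85.889.

85.89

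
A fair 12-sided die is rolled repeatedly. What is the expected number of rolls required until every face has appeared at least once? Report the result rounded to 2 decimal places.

Split into phases: going from k distinct to k+1 distinct takes on average 12/(12-k) rolls.
E[T] = 12/12 + 12/11 + 12/10 + ... + 12/2 + 12/1 = 12·H_{12}.
H_{12} = 3.103, so E[T] = 37.239.

37.24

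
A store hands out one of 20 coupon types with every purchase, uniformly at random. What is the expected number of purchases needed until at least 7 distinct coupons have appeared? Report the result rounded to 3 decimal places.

Going from k to k+1 distinct takes a geometric number of purchases with mean 20/(20-k).
Sum over k = 0,...,6: E = 20/20 + 20/19 + 20/18 + ... + 20/15 + 20/14 = 8.3521.

8.352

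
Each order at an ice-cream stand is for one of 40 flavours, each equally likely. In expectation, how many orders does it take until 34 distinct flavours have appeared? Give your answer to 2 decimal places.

73.14

Going from k to k+1 distinct takes a geometric number of orders with mean 40/(40-k).
Sum over k = 0,...,33: E = 40/40 + 40/39 + 40/38 + ... + 40/8 + 40/7 = 73.142.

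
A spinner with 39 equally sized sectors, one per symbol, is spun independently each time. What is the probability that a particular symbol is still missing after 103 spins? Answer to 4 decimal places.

Each spin misses the fixed symbol with probability (39-1)/39 = 38/39, independently.
P(still missing after 103) = (38/39)^103 = 0.06887.

0.0689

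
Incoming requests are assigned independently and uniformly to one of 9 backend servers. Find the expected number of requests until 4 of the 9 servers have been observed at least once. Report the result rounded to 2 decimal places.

With k distinct servers already seen, the next new one arrives after an expected 9/(9-k) requests.
Sum over k = 0,...,3: E = 9/9 + 9/8 + 9/7 + 9/6 = 4.911.

4.91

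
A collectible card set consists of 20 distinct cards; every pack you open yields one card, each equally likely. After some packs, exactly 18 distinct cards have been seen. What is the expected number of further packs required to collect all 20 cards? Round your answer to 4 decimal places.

With k distinct cards already seen, the next new one takes an expected 20/(20-k) packs.
Sum over k = 18,...,19: E = 20/2 + 20/1 = 30.00000.

30.0000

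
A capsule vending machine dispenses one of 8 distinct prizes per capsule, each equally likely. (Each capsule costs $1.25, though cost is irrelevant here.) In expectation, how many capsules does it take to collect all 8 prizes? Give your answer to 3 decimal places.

The wait to go from k to k+1 distinct prizes is geometric with mean 8/(8-k).
E[T] = 8/8 + 8/7 + 8/6 + ... + 8/2 + 8/1 = 8·H_{8}.
H_{8} = 2.7179, so E[T] = 21.7429.

21.743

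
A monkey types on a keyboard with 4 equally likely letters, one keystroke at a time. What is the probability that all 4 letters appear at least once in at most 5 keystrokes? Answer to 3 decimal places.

Let A_i be the event that letter i is missing after 5 keystrokes. By inclusion–exclusion on the A_i,
P(all seen) = Σ_{j=0}^{4} (-1)^j C(4,j)((4-j)/4)^5
= 1.0000 - 0.9492 + 0.1875 - 0.0039 + 0.0000
= 0.2344.

0.234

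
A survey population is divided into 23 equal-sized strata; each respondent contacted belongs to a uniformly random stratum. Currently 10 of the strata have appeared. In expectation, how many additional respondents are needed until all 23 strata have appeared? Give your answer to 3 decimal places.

The wait to go from k to k+1 distinct strata is geometric with mean 23/(23-k).
Sum over k = 10,...,22: E = 23/13 + 23/12 + 23/11 + ... + 23/2 + 23/1 = 73.1431.

73.143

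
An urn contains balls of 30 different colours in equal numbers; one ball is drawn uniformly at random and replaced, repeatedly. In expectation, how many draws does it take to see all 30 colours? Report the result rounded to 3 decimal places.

119.850

After k distinct colours have appeared, the next draw gives a new one with probability (30-k)/30, so the expected wait for the (k+1)-th is 30/(30-k).
E[T] = 30/30 + 30/29 + 30/28 + ... + 30/2 + 30/1 = 30·H_{30}.
H_{30} = 3.9950, so E[T] = 119.8496.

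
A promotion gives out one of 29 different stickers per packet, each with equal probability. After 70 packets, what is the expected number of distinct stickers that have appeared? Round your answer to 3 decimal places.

For each sticker, P(seen in 70 packets) = 1 - (28/29)^70 = 0.9143.
By linearity of expectation, E[distinct seen] = 29·(1 - (28/29)^70) = 26.5134.

26.513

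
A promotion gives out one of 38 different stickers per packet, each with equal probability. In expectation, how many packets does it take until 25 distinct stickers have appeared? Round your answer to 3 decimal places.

With k distinct stickers already seen, the next new one arrives after an expected 38/(38-k) packets.
Sum over k = 0,...,24: E = 38/38 + 38/37 + 38/36 + ... + 38/15 + 38/14 = 39.8152.

39.815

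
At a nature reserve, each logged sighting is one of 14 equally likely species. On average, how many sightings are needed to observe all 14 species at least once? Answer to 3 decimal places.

45.522

The wait to go from k to k+1 distinct species is geometric with mean 14/(14-k).
E[T] = 14/14 + 14/13 + 14/12 + ... + 14/2 + 14/1 = 14·H_{14}.
H_{14} = 3.2516, so E[T] = 45.5219.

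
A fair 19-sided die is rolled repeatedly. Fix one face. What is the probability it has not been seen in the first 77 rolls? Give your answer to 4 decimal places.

On each roll the fixed face fails to appear with probability 18/19.
P(still missing after 77) = (18/19)^77 = 0.01556.

0.0156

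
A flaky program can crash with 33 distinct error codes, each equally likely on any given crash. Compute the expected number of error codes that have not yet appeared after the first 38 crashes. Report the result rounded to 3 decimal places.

For each error code, P(unseen after 38) = (32/33)^38 = 0.3106.
By linearity of expectation, E[unseen] = 33·(32/33)^38 = 10.2490.

10.249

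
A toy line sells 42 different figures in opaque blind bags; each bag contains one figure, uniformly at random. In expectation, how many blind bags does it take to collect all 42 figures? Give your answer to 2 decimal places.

Split into phases: going from k distinct to k+1 distinct takes on average 42/(42-k) blind bags.
E[T] = 42/42 + 42/41 + 42/40 + ... + 42/2 + 42/1 = 42·H_{42}.
H_{42} = 4.327, so E[T] = 181.723.

181.72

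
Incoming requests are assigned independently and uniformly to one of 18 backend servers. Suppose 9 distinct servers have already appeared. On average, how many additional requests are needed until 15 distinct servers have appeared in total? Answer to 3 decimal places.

17.921

The wait to go from k to k+1 distinct servers is geometric with mean 18/(18-k).
Sum over k = 9,...,14: E = 18/9 + 18/8 + 18/7 + 18/6 + 18/5 + 18/4 = 17.9214.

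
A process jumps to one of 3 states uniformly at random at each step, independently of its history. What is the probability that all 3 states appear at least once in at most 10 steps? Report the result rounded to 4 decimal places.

0.9480

Let A_i be the event that state i is missing after 10 steps. By inclusion–exclusion on the A_i,
P(all seen) = Σ_{j=0}^{3} (-1)^j C(3,j)((3-j)/3)^10
= 1.00000 - 0.05202 + 0.00005 - 0.00000
= 0.94803.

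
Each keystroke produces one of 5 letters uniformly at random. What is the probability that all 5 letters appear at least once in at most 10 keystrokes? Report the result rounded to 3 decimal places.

0.523

Let A_i be the event that letter i is missing after 10 keystrokes. By inclusion–exclusion on the A_i,
P(all seen) = Σ_{j=0}^{5} (-1)^j C(5,j)((5-j)/5)^10
= 1.0000 - 0.5369 + 0.0605 - 0.0010 + 0.0000 - 0.0000
= 0.5225.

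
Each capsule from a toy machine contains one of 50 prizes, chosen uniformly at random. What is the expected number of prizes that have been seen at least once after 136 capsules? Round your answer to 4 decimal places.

For each prize, P(seen in 136 capsules) = 1 - (49/50)^136 = 0.93592.
By linearity of expectation, E[distinct seen] = 50·(1 - (49/50)^136) = 46.79582.

46.7958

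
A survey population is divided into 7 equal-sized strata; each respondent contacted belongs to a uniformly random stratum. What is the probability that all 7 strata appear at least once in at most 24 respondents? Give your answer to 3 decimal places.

0.833

Let A_i be the event that stratum i is missing after 24 respondents. By inclusion–exclusion on the A_i,
P(all seen) = Σ_{j=0}^{7} (-1)^j C(7,j)((7-j)/7)^24
= 1.0000 - 0.1731 + 0.0065 - 0.0001 + 0.0000 - 0.0000 + 0.0000 - 0.0000
= 0.8334.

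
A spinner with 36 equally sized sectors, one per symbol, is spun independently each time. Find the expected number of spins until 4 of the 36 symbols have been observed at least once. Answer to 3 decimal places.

4.178

With k distinct symbols already seen, the next new one arrives after an expected 36/(36-k) spins.
Sum over k = 0,...,3: E = 36/36 + 36/35 + 36/34 + 36/33 = 4.1783.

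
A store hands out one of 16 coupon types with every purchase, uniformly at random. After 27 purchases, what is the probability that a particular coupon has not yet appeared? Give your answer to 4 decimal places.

On each purchase the fixed coupon fails to appear with probability 15/16.
P(still missing after 27) = (15/16)^27 = 0.17508.

0.1751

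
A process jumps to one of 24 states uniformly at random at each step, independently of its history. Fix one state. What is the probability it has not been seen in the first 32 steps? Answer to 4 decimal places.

0.2562

Each step misses the fixed state with probability (24-1)/24 = 23/24, independently.
P(still missing after 32) = (23/24)^32 = 0.25617.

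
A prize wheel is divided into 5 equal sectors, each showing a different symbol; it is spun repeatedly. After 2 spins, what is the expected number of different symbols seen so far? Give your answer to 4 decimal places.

1.8000

For each symbol, P(seen in 2 spins) = 1 - (4/5)^2 = 0.36000.
By linearity of expectation, E[distinct seen] = 5·(1 - (4/5)^2) = 1.80000.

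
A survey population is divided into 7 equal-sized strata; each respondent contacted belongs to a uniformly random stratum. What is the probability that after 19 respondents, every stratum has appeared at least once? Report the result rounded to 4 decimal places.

Let A_i be the event that stratum i is missing after 19 respondents. By inclusion–exclusion on the A_i,
P(all seen) = Σ_{j=0}^{7} (-1)^j C(7,j)((7-j)/7)^19
= 1.00000 - 0.37420 + 0.03514 - 0.00084 + 0.00000 - 0.00000 + 0.00000 - 0.00000
= 0.66009.

0.6601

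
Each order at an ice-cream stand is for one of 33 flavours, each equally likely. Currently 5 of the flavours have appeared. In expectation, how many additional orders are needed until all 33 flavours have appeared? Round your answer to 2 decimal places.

The wait to go from k to k+1 distinct flavours is geometric with mean 33/(33-k).
Sum over k = 5,...,32: E = 33/28 + 33/27 + 33/26 + ... + 33/2 + 33/1 = 129.597.

129.60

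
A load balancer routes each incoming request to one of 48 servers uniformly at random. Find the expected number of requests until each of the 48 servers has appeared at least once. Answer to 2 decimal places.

214.02

After k distinct servers have appeared, the next request gives a new one with probability (48-k)/48, so the expected wait for the (k+1)-th is 48/(48-k).
E[T] = 48/48 + 48/47 + 48/46 + ... + 48/2 + 48/1 = 48·H_{48}.
H_{48} = 4.459, so E[T] = 214.022.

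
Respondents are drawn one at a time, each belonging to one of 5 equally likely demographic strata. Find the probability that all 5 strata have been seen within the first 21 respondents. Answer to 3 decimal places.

By inclusion–exclusion over which strata are missing,
P(all seen) = Σ_{j=0}^{5} (-1)^j C(5,j)((5-j)/5)^21
= 1.0000 - 0.0461 + 0.0002 - 0.0000 + 0.0000 - 0.0000
= 0.9541.

0.954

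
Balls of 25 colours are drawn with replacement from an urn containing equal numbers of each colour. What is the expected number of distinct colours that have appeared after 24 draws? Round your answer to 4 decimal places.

For each colour, P(seen in 24 draws) = 1 - (24/25)^24 = 0.62459.
By linearity of expectation, E[distinct seen] = 25·(1 - (24/25)^24) = 15.61467.

15.6147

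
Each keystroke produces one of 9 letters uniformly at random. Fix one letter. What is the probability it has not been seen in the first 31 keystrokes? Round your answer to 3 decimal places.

0.026

On each keystroke the fixed letter fails to appear with probability 8/9.
P(still missing after 31) = (8/9)^31 = 0.0260.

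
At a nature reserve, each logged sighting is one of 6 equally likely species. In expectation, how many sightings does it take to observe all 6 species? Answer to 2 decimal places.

14.70

The wait to go from k to k+1 distinct species is geometric with mean 6/(6-k).
E[T] = 6/6 + 6/5 + 6/4 + 6/3 + 6/2 + 6/1 = 6·H_{6}.
H_{6} = 2.450, so E[T] = 14.700.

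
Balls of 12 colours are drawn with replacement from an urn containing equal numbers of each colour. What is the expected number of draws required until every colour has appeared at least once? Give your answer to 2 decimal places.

37.24

The wait to go from k to k+1 distinct colours is geometric with mean 12/(12-k).
E[T] = 12/12 + 12/11 + 12/10 + ... + 12/2 + 12/1 = 12·H_{12}.
H_{12} = 3.103, so E[T] = 37.239.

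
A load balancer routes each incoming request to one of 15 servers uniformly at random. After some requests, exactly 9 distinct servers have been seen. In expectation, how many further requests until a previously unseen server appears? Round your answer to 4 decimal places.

2.5000

Each request yields a new server with probability (15-9)/15 = 6/15, so the wait is geometric with mean 15/6.
E = 15/6 = 2.50000.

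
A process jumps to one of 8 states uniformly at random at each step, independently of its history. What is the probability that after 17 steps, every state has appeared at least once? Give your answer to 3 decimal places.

Let A_i be the event that state i is missing after 17 steps. By inclusion–exclusion on the A_i,
P(all seen) = Σ_{j=0}^{8} (-1)^j C(8,j)((8-j)/8)^17
= 1.0000 - 0.8265 + 0.2105 - 0.0190 + 0.0005 - 0.0000 + 0.0000 - 0.0000 + 0.0000
= 0.3656.

0.366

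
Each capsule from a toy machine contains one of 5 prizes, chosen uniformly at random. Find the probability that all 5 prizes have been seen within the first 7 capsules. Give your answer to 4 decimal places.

Let A_i be the event that prize i is missing after 7 capsules. By inclusion–exclusion on the A_i,
P(all seen) = Σ_{j=0}^{5} (-1)^j C(5,j)((5-j)/5)^7
= 1.00000 - 1.04858 + 0.27994 - 0.01638 + 0.00006 - 0.00000
= 0.21504.

0.2150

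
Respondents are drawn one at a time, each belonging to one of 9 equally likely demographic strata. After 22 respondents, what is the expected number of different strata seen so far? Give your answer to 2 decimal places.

For each stratum, P(seen in 22 respondents) = 1 - (8/9)^22 = 0.925.
By linearity of expectation, E[distinct seen] = 9·(1 - (8/9)^22) = 8.326.

8.33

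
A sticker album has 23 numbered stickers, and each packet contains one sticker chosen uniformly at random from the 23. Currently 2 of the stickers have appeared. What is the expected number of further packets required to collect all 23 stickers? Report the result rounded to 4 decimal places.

83.8433

The wait to go from k to k+1 distinct stickers is geometric with mean 23/(23-k).
Sum over k = 2,...,22: E = 23/21 + 23/20 + 23/19 + ... + 23/2 + 23/1 = 83.84325.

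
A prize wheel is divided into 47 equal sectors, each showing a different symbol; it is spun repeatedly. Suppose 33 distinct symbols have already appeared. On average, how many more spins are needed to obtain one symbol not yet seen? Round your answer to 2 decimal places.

3.36

The number of spins until the next new symbol is geometric with success probability 14/47, so its mean is 47/14.
E = 47/14 = 3.357.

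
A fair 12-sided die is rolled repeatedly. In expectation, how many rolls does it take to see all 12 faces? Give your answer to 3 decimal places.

The wait to go from k to k+1 distinct faces is geometric with mean 12/(12-k).
E[T] = 12/12 + 12/11 + 12/10 + ... + 12/2 + 12/1 = 12·H_{12}.
H_{12} = 3.1032, so E[T] = 37.2385.

37.239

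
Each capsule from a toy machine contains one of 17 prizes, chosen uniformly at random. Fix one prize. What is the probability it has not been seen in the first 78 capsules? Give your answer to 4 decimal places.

0.0088

On each capsule the fixed prize fails to appear with probability 16/17.
P(still missing after 78) = (16/17)^78 = 0.00884.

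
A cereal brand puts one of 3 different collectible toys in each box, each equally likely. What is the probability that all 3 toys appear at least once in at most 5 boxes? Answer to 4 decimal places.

Let A_i be the event that toy i is missing after 5 boxes. By inclusion–exclusion on the A_i,
P(all seen) = Σ_{j=0}^{3} (-1)^j C(3,j)((3-j)/3)^5
= 1.00000 - 0.39506 + 0.01235 - 0.00000
= 0.61728.

0.6173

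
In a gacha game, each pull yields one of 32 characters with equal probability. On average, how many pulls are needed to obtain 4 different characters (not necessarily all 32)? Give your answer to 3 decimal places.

Going from k to k+1 distinct takes a geometric number of pulls with mean 32/(32-k).
Sum over k = 0,...,3: E = 32/32 + 32/31 + 32/30 + 32/29 = 4.2024.

4.202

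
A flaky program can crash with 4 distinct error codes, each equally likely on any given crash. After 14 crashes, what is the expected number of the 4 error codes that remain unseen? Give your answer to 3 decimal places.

For each error code, P(unseen after 14) = (3/4)^14 = 0.0178.
By linearity of expectation, E[unseen] = 4·(3/4)^14 = 0.0713.

0.071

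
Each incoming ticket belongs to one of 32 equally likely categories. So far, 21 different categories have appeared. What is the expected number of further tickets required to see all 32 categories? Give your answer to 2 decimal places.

The wait to go from k to k+1 distinct categories is geometric with mean 32/(32-k).
Sum over k = 21,...,31: E = 32/11 + 32/10 + 32/9 + ... + 32/2 + 32/1 = 96.636.

96.64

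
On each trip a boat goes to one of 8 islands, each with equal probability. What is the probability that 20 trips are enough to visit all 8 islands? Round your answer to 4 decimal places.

0.5306

By inclusion–exclusion over which islands are missing,
P(all seen) = Σ_{j=0}^{8} (-1)^j C(8,j)((8-j)/8)^20
= 1.00000 - 0.55367 + 0.08879 - 0.00463 + 0.00007 - 0.00000 + 0.00000 - 0.00000 + 0.00000
= 0.53056.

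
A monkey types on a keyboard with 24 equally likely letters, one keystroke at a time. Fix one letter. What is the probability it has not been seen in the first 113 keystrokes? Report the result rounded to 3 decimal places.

Each keystroke misses the fixed letter with probability (24-1)/24 = 23/24, independently.
P(still missing after 113) = (23/24)^113 = 0.0082.

0.008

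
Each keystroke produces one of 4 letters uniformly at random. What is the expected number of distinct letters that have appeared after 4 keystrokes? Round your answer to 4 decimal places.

For each letter, P(seen in 4 keystrokes) = 1 - (3/4)^4 = 0.68359.
By linearity of expectation, E[distinct seen] = 4·(1 - (3/4)^4) = 2.73438.

2.7344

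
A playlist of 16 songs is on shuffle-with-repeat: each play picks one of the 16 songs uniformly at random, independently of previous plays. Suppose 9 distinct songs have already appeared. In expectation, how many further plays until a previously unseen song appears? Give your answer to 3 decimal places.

2.286

Each play yields a new song with probability (16-9)/16 = 7/16, so the wait is geometric with mean 16/7.
E = 16/7 = 2.2857.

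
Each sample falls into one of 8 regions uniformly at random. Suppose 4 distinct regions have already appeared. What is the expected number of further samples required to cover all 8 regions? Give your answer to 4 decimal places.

16.6667

The wait to go from k to k+1 distinct regions is geometric with mean 8/(8-k).
Sum over k = 4,...,7: E = 8/4 + 8/3 + 8/2 + 8/1 = 16.66667.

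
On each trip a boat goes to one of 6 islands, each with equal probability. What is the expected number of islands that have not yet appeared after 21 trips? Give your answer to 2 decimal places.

0.13

For each island, P(unseen after 21) = (5/6)^21 = 0.022.
By linearity of expectation, E[unseen] = 6·(5/6)^21 = 0.130.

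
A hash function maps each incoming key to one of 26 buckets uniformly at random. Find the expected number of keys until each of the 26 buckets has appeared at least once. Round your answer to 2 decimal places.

100.21

After k distinct buckets have appeared, the next key gives a new one with probability (26-k)/26, so the expected wait for the (k+1)-th is 26/(26-k).
E[T] = 26/26 + 26/25 + 26/24 + ... + 26/2 + 26/1 = 26·H_{26}.
H_{26} = 3.854, so E[T] = 100.215.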